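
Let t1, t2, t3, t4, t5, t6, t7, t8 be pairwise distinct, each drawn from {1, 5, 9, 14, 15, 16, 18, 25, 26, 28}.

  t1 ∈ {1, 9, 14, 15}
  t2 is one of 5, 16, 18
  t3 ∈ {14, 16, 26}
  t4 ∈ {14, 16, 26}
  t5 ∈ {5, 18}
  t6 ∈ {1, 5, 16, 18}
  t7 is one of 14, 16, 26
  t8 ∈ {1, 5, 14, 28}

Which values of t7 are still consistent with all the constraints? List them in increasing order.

t3, t4, t7 share exactly the 3 values {14, 16, 26}; by pigeonhole those values go to them, so strike 14, 16, 26 from t1, t2, t6, t8.
t2 and t5 between them cover only {5, 18} — a naked pair. Remove those values from t6, t8.
t6's domain is down to {1}, so t6 = 1. Remove 1 from t1, t8.
t8 has just one choice, so t8 = 28.
No further eliminations apply; t7 can still be any of 14, 16, 26.

14, 16, 26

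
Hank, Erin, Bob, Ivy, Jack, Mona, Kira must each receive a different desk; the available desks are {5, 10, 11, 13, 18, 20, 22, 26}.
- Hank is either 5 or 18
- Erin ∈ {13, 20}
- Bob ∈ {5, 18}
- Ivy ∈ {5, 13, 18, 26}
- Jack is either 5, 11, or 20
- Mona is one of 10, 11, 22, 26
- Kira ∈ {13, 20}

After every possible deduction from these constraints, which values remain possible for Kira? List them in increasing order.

Hank and Bob between them cover only {5, 18} — a naked pair. Remove those values from Ivy, Jack.
Erin and Kira between them cover only {13, 20} — a naked pair. Remove those values from Ivy, Jack.
Ivy's domain is down to {26}, so Ivy = 26. Remove 26 from Mona.
Jack's domain is down to {11}, so Jack = 11. So Mona can't be 11.
No further eliminations apply; Kira can still be any of 13, 20.

13, 20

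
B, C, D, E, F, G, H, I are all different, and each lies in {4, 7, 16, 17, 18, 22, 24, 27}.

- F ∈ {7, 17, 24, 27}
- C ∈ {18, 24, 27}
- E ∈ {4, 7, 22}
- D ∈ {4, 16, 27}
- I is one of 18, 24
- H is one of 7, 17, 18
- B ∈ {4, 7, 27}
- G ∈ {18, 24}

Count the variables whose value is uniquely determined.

The 8 variables together cover exactly {4, 7, 16, 17, 18, 22, 24, 27} — 8 values for 8 variables — and 16 appears only in D's list, so D = 16.
Among the 7 still-open variables, 22 fits only E (and all 7 values in {4, 7, 17, 18, 22, 24, 27} must be used), so E = 22.
The 6 still-open variables together cover exactly {4, 7, 17, 18, 24, 27} — 6 values for 6 variables — and 4 appears only in B's list, so B = 4.
G and I between them cover only {18, 24} — a naked pair. Remove those values from C, F, H.
C must be 27 (only option left). Eliminate 27 elsewhere: F.
Determined: B=4, C=27, D=16, E=22. The other variables each still have more than one consistent value. That makes 4.

4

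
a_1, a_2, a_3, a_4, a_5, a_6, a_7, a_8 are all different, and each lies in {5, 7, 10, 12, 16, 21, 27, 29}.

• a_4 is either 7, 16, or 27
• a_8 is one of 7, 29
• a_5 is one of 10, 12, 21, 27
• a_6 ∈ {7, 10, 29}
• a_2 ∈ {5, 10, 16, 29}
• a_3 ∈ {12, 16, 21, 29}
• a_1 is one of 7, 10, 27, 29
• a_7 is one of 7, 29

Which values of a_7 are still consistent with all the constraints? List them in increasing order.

7, 29

The 8 variables draw from only 8 values {5, 7, 10, 12, 16, 21, 27, 29}, so each is used; only a_2 can be 5, hence a_2 = 5.
a_7 and a_8 share exactly the 2 values {7, 29}; by pigeonhole those values go to them, so strike 7, 29 from a_1, a_3, a_4, a_6.
a_6 has just one choice, so a_6 = 10. Remove 10 from a_1, a_5.
a_1's domain is down to {27}, so a_1 = 27. Eliminate 27 elsewhere: a_4, a_5.
a_4's domain is down to {16}, so a_4 = 16. Eliminate 16 elsewhere: a_3.
No further eliminations apply; a_7 can still be any of 7, 29.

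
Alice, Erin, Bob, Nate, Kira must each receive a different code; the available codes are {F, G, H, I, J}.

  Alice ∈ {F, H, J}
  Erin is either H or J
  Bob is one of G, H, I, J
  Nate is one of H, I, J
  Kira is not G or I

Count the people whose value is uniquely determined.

The 5 variables together cover exactly {F, G, H, I, J} — 5 values for 5 variables — and G appears only in Bob's list, so Bob = G.
The 4 still-open variables together cover exactly {F, H, I, J} — 4 values for 4 variables — and I appears only in Nate's list, so Nate = I.
Determined: Bob=G, Nate=I. The other people each still have more than one consistent value. That makes 2.

2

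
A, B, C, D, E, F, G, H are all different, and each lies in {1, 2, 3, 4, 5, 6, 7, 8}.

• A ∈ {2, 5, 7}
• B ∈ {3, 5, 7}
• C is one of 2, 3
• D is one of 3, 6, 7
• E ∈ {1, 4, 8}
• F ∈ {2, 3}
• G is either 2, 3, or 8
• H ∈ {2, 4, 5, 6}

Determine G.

The 8 variables draw from only 8 values {1, 2, 3, 4, 5, 6, 7, 8}, so each is used; only E can be 1, hence E = 1.
Among the 7 still-open variables, 4 fits only H (and all 7 values in {2, 3, 4, 5, 6, 7, 8} must be used), so H = 4.
The 6 still-open variables together cover exactly {2, 3, 5, 6, 7, 8} — 6 values for 6 variables — and 6 appears only in D's list, so D = 6.
The 5 still-open variables draw from only 5 values {2, 3, 5, 7, 8}, so each is used; only G can be 8, hence G = 8.

8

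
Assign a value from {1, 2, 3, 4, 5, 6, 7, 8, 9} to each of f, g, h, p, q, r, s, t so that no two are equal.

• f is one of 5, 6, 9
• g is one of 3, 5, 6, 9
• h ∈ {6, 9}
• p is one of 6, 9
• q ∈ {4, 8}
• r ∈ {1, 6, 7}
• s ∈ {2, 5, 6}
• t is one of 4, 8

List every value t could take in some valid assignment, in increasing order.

h and p between them cover only {6, 9} — a naked pair. Remove those values from f, g, r, s.
f must be 5 (only option left). Remove 5 from g, s.
That leaves g = 3.
That leaves s = 2.
No further eliminations apply; t can still be any of 4, 8.

4, 8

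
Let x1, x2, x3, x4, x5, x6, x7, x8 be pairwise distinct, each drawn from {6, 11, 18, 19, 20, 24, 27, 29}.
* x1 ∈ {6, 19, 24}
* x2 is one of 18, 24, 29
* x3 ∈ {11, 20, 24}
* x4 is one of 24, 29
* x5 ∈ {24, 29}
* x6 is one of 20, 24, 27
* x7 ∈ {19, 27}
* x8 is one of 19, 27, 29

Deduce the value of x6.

The 8 variables draw from only 8 values {6, 11, 18, 19, 20, 24, 27, 29}, so each is used; only x1 can be 6, hence x1 = 6.
The 7 still-open variables draw from only 7 values {11, 18, 19, 20, 24, 27, 29}, so each is used; only x3 can be 11, hence x3 = 11.
The 6 still-open variables together cover exactly {18, 19, 20, 24, 27, 29} — 6 values for 6 variables — and 18 appears only in x2's list, so x2 = 18.
The 5 still-open variables draw from only 5 values {19, 20, 24, 27, 29}, so each is used; only x6 can be 20, hence x6 = 20.

20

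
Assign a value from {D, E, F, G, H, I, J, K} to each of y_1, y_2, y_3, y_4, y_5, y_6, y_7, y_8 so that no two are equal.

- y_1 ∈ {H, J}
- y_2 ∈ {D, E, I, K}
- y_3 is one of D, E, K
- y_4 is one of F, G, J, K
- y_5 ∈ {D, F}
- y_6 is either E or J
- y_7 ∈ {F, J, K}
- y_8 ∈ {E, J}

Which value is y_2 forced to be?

I

Among the 8 variables, G fits only y_4 (and all 8 values in {D, E, F, G, H, I, J, K} must be used), so y_4 = G.
The 7 still-open variables draw from only 7 values {D, E, F, H, I, J, K}, so each is used; only y_1 can be H, hence y_1 = H.
The 6 still-open variables draw from only 6 values {D, E, F, I, J, K}, so each is used; only y_2 can be I, hence y_2 = I.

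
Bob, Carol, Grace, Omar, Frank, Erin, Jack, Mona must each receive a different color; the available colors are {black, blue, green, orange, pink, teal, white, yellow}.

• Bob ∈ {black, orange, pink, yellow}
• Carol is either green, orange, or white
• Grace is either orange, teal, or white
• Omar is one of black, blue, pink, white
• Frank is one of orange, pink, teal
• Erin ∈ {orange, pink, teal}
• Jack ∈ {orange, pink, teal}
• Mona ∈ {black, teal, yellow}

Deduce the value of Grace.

white

The 8 variables draw from only 8 values {black, blue, green, orange, pink, teal, white, yellow}, so each is used; only Omar can be blue, hence Omar = blue.
The 7 still-open variables together cover exactly {black, green, orange, pink, teal, white, yellow} — 7 values for 7 variables — and green appears only in Carol's list, so Carol = green.
The 6 still-open variables together cover exactly {black, orange, pink, teal, white, yellow} — 6 values for 6 variables — and white appears only in Grace's list, so Grace = white.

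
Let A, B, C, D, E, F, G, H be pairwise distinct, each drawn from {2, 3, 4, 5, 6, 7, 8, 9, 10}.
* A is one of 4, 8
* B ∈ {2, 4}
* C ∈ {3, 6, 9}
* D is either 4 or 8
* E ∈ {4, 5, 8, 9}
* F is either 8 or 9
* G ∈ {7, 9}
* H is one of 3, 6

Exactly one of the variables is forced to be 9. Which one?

The 8 variables together cover exactly {2, 3, 4, 5, 6, 7, 8, 9} — 8 values for 8 variables — and 2 appears only in B's list, so B = 2.
The 7 still-open variables together cover exactly {3, 4, 5, 6, 7, 8, 9} — 7 values for 7 variables — and 5 appears only in E's list, so E = 5.
The 6 still-open variables draw from only 6 values {3, 4, 6, 7, 8, 9}, so each is used; only G can be 7, hence G = 7.
A and D between them cover only {4, 8} — a naked pair. Remove those values from F.
So 9 goes to F.

F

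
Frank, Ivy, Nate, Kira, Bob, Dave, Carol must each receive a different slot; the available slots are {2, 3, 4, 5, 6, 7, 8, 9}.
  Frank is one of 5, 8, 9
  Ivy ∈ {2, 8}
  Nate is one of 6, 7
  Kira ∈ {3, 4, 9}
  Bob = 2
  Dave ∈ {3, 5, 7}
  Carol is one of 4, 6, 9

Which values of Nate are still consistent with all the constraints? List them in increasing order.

6, 7

Bob must be 2 (only option left). So Ivy can't be 2.
Ivy's domain is down to {8}, so Ivy = 8. Remove 8 from Frank.
No further eliminations apply; Nate can still be any of 6, 7.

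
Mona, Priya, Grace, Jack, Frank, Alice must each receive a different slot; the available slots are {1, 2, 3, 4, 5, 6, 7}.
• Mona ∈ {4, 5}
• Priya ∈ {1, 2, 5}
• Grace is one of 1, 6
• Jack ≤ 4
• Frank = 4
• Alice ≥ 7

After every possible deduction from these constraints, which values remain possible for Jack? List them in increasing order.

Frank has just one choice, so Frank = 4. Strike 4 from Mona, Jack.
That leaves Alice = 7.
Mona's domain is down to {5}, so Mona = 5. So Priya can't be 5.
No further eliminations apply; Jack can still be any of 1, 2, 3.

1, 2, 3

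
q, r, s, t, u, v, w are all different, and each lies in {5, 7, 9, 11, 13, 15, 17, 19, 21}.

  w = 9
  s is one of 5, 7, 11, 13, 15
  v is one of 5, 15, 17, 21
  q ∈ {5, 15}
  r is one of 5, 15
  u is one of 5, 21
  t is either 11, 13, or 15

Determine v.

17

w must be 9 (only option left).
The 2 variables q and r are confined to {5, 15}, which locks those values in; drop them from s, t, u, v.
u's domain is down to {21}, so u = 21. Strike 21 from v.
So v = 17.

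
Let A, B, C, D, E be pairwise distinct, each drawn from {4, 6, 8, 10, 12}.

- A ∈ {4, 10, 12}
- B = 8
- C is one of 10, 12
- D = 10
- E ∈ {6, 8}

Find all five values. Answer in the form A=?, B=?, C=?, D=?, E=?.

B has just one choice, so B = 8. Eliminate 8 elsewhere: E.
D has just one choice, so D = 10. Strike 10 from A, C.
E's domain is down to {6}, so E = 6.
C's domain is down to {12}, so C = 12. Remove 12 from A.
A has just one choice, so A = 4.

A=4, B=8, C=12, D=10, E=6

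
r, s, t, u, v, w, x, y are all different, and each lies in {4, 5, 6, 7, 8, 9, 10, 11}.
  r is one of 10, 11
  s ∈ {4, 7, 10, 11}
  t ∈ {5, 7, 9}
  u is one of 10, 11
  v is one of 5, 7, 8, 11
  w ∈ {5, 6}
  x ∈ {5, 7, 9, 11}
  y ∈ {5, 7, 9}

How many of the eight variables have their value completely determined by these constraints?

Among the 8 variables, 4 fits only s (and all 8 values in {4, 5, 6, 7, 8, 9, 10, 11} must be used), so s = 4.
Among the 7 still-open variables, 6 fits only w (and all 7 values in {5, 6, 7, 8, 9, 10, 11} must be used), so w = 6.
The 6 still-open variables together cover exactly {5, 7, 8, 9, 10, 11} — 6 values for 6 variables — and 8 appears only in v's list, so v = 8.
r and u share exactly the 2 values {10, 11}; by pigeonhole those values go to them, so strike 10, 11 from x.
Determined: s=4, v=8, w=6. The other variables each still have more than one consistent value. That makes 3.

3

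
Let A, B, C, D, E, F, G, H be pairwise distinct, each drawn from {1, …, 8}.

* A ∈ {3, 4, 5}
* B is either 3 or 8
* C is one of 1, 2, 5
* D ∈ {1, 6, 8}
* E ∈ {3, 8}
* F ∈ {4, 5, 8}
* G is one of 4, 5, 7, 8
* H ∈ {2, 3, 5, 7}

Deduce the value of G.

The 8 variables together cover exactly {1, 2, 3, 4, 5, 6, 7, 8} — 8 values for 8 variables — and 6 appears only in D's list, so D = 6.
Among the 7 still-open variables, 1 fits only C (and all 7 values in {1, 2, 3, 4, 5, 7, 8} must be used), so C = 1.
The 6 still-open variables together cover exactly {2, 3, 4, 5, 7, 8} — 6 values for 6 variables — and 2 appears only in H's list, so H = 2.
The 5 still-open variables together cover exactly {3, 4, 5, 7, 8} — 5 values for 5 variables — and 7 appears only in G's list, so G = 7.

7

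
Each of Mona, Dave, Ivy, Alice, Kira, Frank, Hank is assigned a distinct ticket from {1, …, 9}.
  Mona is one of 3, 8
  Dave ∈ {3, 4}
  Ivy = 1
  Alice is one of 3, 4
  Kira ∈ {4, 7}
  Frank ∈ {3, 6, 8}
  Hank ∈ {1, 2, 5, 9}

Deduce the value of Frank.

Ivy must be 1 (only option left). Strike 1 from Hank.
Dave and Alice between them cover only {3, 4} — a naked pair. Remove those values from Mona, Kira, Frank.
That leaves Mona = 8. Remove 8 from Frank.
So Frank = 6.

6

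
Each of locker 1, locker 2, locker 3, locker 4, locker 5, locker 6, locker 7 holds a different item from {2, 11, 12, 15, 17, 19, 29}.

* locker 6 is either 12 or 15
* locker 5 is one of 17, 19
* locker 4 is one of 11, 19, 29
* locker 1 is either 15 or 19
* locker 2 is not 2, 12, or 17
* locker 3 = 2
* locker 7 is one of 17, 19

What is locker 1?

15

locker 3 must be 2 (only option left).
The 6 still-open variables together cover exactly {11, 12, 15, 17, 19, 29} — 6 values for 6 variables — and 12 appears only in locker 6's list, so locker 6 = 12.
The 2 variables locker 5 and locker 7 are confined to {17, 19}, which locks those values in; drop them from locker 1, locker 2, locker 4.
So locker 1 = 15.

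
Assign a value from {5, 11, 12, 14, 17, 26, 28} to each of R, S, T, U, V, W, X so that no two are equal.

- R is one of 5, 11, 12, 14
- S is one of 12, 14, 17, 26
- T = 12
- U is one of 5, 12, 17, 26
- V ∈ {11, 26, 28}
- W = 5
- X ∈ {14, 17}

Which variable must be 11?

T's domain is down to {12}, so T = 12. Remove 12 from R, S, U.
That leaves W = 5. Eliminate 5 elsewhere: R, U.
The 5 still-open variables together cover exactly {11, 14, 17, 26, 28} — 5 values for 5 variables — and 28 appears only in V's list, so V = 28.
Among the 4 still-open variables, 11 fits only R (and all 4 values in {11, 14, 17, 26} must be used), so R = 11.

R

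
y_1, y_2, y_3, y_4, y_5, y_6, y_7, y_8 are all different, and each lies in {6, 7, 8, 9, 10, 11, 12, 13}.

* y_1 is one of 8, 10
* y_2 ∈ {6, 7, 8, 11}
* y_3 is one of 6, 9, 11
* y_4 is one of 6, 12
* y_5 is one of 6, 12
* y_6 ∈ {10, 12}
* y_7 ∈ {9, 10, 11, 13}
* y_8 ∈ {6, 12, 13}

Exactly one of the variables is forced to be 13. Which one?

Among the 8 variables, 7 fits only y_2 (and all 8 values in {6, 7, 8, 9, 10, 11, 12, 13} must be used), so y_2 = 7.
The 7 still-open variables draw from only 7 values {6, 8, 9, 10, 11, 12, 13}, so each is used; only y_1 can be 8, hence y_1 = 8.
y_4 and y_5 share exactly the 2 values {6, 12}; by pigeonhole those values go to them, so strike 6, 12 from y_3, y_6, y_8.
So 13 goes to y_8.

y_8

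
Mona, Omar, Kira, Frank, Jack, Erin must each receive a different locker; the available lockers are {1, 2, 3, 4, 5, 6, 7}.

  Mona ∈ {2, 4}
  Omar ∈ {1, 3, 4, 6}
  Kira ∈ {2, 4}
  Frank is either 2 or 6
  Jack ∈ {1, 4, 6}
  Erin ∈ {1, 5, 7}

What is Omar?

The 2 variables Mona and Kira are confined to {2, 4}, which locks those values in; drop them from Omar, Frank, Jack.
Frank has just one choice, so Frank = 6. So Omar, Jack can't be 6.
Jack has just one choice, so Jack = 1. Eliminate 1 elsewhere: Omar, Erin.
So Omar = 3.

3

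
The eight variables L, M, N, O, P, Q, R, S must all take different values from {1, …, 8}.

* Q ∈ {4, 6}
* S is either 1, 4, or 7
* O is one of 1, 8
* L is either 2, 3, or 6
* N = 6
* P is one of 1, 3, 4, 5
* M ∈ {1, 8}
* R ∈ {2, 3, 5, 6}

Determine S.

N must be 6 (only option left). Eliminate 6 elsewhere: L, Q, R.
Q has just one choice, so Q = 4. Strike 4 from P, S.
The 6 still-open variables together cover exactly {1, 2, 3, 5, 7, 8} — 6 values for 6 variables — and 7 appears only in S's list, so S = 7.

7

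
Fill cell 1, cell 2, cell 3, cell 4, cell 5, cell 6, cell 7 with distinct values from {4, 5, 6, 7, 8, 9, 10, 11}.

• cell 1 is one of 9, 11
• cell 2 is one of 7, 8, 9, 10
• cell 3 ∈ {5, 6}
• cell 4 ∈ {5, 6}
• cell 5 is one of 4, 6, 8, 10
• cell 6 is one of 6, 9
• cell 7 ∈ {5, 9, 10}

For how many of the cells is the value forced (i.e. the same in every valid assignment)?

3

cell 3 and cell 4 between them cover only {5, 6} — a naked pair. Remove those values from cell 5, cell 6, cell 7.
cell 6's domain is down to {9}, so cell 6 = 9. So cell 1, cell 2, cell 7 can't be 9.
cell 7 has just one choice, so cell 7 = 10. Strike 10 from cell 2, cell 5.
That leaves cell 1 = 11.
Determined: cell 1=11, cell 6=9, cell 7=10. The other cells each still have more than one consistent value. That makes 3.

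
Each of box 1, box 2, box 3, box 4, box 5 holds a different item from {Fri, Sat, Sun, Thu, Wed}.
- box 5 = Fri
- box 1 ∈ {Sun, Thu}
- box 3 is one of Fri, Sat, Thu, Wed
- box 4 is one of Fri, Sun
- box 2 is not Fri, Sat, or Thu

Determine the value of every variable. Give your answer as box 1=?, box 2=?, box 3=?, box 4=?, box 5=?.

box 5's domain is down to {Fri}, so box 5 = Fri. So box 3, box 4 can't be Fri.
That leaves box 4 = Sun. Strike Sun from box 1, box 2.
box 1's domain is down to {Thu}, so box 1 = Thu. Eliminate Thu elsewhere: box 3.
box 2 has just one choice, so box 2 = Wed. Eliminate Wed elsewhere: box 3.
box 3 has just one choice, so box 3 = Sat.

box 1=Thu, box 2=Wed, box 3=Sat, box 4=Sun, box 5=Fri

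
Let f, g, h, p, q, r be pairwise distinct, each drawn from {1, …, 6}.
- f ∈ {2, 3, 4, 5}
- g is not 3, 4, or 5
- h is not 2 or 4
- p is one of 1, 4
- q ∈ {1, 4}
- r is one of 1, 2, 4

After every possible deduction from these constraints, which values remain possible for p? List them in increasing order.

1, 4

The 2 variables p and q are confined to {1, 4}, which locks those values in; drop them from f, g, h, r.
r has just one choice, so r = 2. Eliminate 2 elsewhere: f, g.
g has just one choice, so g = 6. Strike 6 from h.
No further eliminations apply; p can still be any of 1, 4.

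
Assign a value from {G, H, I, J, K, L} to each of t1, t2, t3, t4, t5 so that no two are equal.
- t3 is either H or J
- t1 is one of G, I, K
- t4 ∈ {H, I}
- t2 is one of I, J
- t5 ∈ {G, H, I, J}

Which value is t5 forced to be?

The 5 variables draw from only 5 values {G, H, I, J, K}, so each is used; only t1 can be K, hence t1 = K.
The 4 still-open variables draw from only 4 values {G, H, I, J}, so each is used; only t5 can be G, hence t5 = G.

G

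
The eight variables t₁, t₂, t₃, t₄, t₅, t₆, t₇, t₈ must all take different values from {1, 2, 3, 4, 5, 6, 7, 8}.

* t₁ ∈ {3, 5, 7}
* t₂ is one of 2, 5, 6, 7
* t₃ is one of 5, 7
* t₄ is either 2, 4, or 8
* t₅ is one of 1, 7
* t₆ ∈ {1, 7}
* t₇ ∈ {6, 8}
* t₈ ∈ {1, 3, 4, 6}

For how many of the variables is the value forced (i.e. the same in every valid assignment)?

2

The 2 variables t₅ and t₆ are confined to {1, 7}, which locks those values in; drop them from t₁, t₂, t₃, t₈.
t₃ has just one choice, so t₃ = 5. Strike 5 from t₁, t₂.
That leaves t₁ = 3. Remove 3 from t₈.
Determined: t₁=3, t₃=5. The other variables each still have more than one consistent value. That makes 2.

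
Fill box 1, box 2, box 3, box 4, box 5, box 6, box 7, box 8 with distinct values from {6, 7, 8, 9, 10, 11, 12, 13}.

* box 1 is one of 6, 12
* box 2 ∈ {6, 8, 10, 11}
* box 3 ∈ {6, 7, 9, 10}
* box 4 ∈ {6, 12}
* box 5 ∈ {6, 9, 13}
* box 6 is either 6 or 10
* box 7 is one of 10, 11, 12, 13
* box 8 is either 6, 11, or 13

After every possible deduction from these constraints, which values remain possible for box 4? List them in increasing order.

6, 12

The 8 variables draw from only 8 values {6, 7, 8, 9, 10, 11, 12, 13}, so each is used; only box 3 can be 7, hence box 3 = 7.
Among the 7 still-open variables, 8 fits only box 2 (and all 7 values in {6, 8, 9, 10, 11, 12, 13} must be used), so box 2 = 8.
The 6 still-open variables together cover exactly {6, 9, 10, 11, 12, 13} — 6 values for 6 variables — and 9 appears only in box 5's list, so box 5 = 9.
box 1 and box 4 share exactly the 2 values {6, 12}; by pigeonhole those values go to them, so strike 6, 12 from box 6, box 7, box 8.
box 6 has just one choice, so box 6 = 10. Eliminate 10 elsewhere: box 7.
No further eliminations apply; box 4 can still be any of 6, 12.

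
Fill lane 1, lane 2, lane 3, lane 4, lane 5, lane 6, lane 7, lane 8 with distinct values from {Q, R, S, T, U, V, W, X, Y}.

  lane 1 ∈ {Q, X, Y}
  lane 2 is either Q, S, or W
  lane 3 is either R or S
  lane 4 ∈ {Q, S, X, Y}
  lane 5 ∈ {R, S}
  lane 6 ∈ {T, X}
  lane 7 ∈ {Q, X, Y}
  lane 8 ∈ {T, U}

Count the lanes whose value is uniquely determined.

Among the 8 variables, U fits only lane 8 (and all 8 values in {Q, R, S, T, U, W, X, Y} must be used), so lane 8 = U.
The 7 still-open variables draw from only 7 values {Q, R, S, T, W, X, Y}, so each is used; only lane 6 can be T, hence lane 6 = T.
The 6 still-open variables together cover exactly {Q, R, S, W, X, Y} — 6 values for 6 variables — and W appears only in lane 2's list, so lane 2 = W.
lane 3 and lane 5 share exactly the 2 values {R, S}; by pigeonhole those values go to them, so strike R, S from lane 4.
Determined: lane 2=W, lane 6=T, lane 8=U. The other lanes each still have more than one consistent value. That makes 3.

3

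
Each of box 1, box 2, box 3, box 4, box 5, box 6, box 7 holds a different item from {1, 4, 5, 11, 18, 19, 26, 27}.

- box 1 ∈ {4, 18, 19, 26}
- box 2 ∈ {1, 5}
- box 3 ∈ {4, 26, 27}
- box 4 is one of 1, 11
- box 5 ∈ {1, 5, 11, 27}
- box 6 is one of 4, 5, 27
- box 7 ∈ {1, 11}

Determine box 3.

The 2 variables box 4 and box 7 are confined to {1, 11}, which locks those values in; drop them from box 2, box 5.
box 2's domain is down to {5}, so box 2 = 5. So box 5, box 6 can't be 5.
box 5 has just one choice, so box 5 = 27. Strike 27 from box 3, box 6.
box 6 must be 4 (only option left). Strike 4 from box 1, box 3.
So box 3 = 26.

26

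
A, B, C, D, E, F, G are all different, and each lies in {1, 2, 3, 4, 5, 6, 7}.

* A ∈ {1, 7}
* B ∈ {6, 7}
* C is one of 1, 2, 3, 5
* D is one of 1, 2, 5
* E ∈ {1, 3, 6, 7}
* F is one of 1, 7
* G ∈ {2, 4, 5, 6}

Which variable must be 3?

Among the 7 variables, 4 fits only G (and all 7 values in {1, 2, 3, 4, 5, 6, 7} must be used), so G = 4.
The 2 variables A and F are confined to {1, 7}, which locks those values in; drop them from B, C, D, E.
That leaves B = 6. Strike 6 from E.
So 3 goes to E.

E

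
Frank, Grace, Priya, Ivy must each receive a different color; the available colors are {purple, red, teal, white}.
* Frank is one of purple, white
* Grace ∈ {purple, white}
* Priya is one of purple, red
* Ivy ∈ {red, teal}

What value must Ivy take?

The 4 variables together cover exactly {purple, red, teal, white} — 4 values for 4 variables — and teal appears only in Ivy's list, so Ivy = teal.

teal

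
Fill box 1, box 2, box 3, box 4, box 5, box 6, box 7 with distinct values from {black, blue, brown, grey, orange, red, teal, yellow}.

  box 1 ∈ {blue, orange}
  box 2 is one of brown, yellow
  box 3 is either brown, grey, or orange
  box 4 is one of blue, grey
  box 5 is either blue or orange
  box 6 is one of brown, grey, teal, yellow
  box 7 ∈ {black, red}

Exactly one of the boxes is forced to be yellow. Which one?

The 2 variables box 1 and box 5 are confined to {blue, orange}, which locks those values in; drop them from box 3, box 4.
box 4's domain is down to {grey}, so box 4 = grey. So box 3, box 6 can't be grey.
box 3 has just one choice, so box 3 = brown. Eliminate brown elsewhere: box 2, box 6.
So yellow goes to box 2.

box 2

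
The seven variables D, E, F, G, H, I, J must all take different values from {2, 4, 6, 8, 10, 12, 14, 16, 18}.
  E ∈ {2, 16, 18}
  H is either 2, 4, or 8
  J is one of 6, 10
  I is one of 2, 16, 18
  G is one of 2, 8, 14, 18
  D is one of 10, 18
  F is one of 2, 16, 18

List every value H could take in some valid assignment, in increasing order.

4, 8

The 3 variables E, F, I are confined to {2, 16, 18}, which locks those values in; drop them from D, G, H.
D must be 10 (only option left). So J can't be 10.
That leaves J = 6.
No further eliminations apply; H can still be any of 4, 8.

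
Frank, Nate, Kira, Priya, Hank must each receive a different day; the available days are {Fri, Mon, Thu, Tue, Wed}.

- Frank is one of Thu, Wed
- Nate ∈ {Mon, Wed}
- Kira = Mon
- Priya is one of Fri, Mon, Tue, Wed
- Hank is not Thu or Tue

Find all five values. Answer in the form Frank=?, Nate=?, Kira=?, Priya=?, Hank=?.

Frank=Thu, Nate=Wed, Kira=Mon, Priya=Tue, Hank=Fri

Kira has just one choice, so Kira = Mon. Strike Mon from Nate, Priya, Hank.
Nate has just one choice, so Nate = Wed. Strike Wed from Frank, Priya, Hank.
Hank's domain is down to {Fri}, so Hank = Fri. Remove Fri from Priya.
Frank's domain is down to {Thu}, so Frank = Thu.
Priya's domain is down to {Tue}, so Priya = Tue.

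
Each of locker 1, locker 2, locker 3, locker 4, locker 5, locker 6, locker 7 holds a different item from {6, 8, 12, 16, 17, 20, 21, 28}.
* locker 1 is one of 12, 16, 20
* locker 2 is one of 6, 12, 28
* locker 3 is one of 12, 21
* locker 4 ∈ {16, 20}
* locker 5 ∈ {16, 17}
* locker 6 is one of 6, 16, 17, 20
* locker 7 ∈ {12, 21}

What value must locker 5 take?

The 7 variables together cover exactly {6, 12, 16, 17, 20, 21, 28} — 7 values for 7 variables — and 28 appears only in locker 2's list, so locker 2 = 28.
The 6 still-open variables together cover exactly {6, 12, 16, 17, 20, 21} — 6 values for 6 variables — and 6 appears only in locker 6's list, so locker 6 = 6.
The 5 still-open variables together cover exactly {12, 16, 17, 20, 21} — 5 values for 5 variables — and 17 appears only in locker 5's list, so locker 5 = 17.

17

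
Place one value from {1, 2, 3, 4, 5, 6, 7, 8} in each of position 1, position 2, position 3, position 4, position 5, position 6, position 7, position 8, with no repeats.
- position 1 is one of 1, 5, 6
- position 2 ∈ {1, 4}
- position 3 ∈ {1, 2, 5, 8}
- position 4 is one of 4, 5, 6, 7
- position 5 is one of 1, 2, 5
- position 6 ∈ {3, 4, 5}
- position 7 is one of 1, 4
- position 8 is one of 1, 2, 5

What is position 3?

Among the 8 variables, 3 fits only position 6 (and all 8 values in {1, 2, 3, 4, 5, 6, 7, 8} must be used), so position 6 = 3.
Among the 7 still-open variables, 7 fits only position 4 (and all 7 values in {1, 2, 4, 5, 6, 7, 8} must be used), so position 4 = 7.
Among the 6 still-open variables, 6 fits only position 1 (and all 6 values in {1, 2, 4, 5, 6, 8} must be used), so position 1 = 6.
The 5 still-open variables together cover exactly {1, 2, 4, 5, 8} — 5 values for 5 variables — and 8 appears only in position 3's list, so position 3 = 8.

8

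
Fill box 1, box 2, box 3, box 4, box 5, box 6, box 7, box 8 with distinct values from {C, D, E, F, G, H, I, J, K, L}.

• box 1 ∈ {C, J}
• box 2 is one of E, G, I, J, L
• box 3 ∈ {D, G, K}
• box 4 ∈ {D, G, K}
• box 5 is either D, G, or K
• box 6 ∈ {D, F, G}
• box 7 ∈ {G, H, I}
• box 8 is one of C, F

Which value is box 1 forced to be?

J

The 3 variables box 3, box 4, box 5 are confined to {D, G, K}, which locks those values in; drop them from box 2, box 6, box 7.
box 6's domain is down to {F}, so box 6 = F. Strike F from box 8.
box 8's domain is down to {C}, so box 8 = C. Eliminate C elsewhere: box 1.
So box 1 = J.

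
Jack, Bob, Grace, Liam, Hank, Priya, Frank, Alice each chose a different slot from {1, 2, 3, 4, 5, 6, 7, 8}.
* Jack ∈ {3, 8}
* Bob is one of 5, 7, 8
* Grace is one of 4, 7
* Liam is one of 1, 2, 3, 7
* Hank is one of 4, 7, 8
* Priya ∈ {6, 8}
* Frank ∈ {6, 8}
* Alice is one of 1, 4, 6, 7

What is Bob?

The 8 variables together cover exactly {1, 2, 3, 4, 5, 6, 7, 8} — 8 values for 8 variables — and 2 appears only in Liam's list, so Liam = 2.
The 7 still-open variables together cover exactly {1, 3, 4, 5, 6, 7, 8} — 7 values for 7 variables — and 1 appears only in Alice's list, so Alice = 1.
The 6 still-open variables draw from only 6 values {3, 4, 5, 6, 7, 8}, so each is used; only Jack can be 3, hence Jack = 3.
The 5 still-open variables together cover exactly {4, 5, 6, 7, 8} — 5 values for 5 variables — and 5 appears only in Bob's list, so Bob = 5.

5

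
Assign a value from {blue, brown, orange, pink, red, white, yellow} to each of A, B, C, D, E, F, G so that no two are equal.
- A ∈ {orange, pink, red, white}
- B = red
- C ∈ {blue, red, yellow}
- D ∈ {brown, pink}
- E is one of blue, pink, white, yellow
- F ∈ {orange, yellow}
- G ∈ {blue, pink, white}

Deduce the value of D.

B must be red (only option left). Strike red from A, C.
The 6 still-open variables together cover exactly {blue, brown, orange, pink, white, yellow} — 6 values for 6 variables — and brown appears only in D's list, so D = brown.

brown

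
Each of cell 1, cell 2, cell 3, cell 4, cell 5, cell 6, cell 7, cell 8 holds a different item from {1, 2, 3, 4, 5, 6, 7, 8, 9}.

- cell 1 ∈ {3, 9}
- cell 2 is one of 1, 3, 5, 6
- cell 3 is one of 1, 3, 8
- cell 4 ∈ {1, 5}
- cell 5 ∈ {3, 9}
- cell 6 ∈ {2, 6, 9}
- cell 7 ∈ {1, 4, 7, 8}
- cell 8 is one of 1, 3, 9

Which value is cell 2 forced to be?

cell 1 and cell 5 between them cover only {3, 9} — a naked pair. Remove those values from cell 2, cell 3, cell 6, cell 8.
cell 8 has just one choice, so cell 8 = 1. So cell 2, cell 3, cell 4, cell 7 can't be 1.
cell 3's domain is down to {8}, so cell 3 = 8. Strike 8 from cell 7.
That leaves cell 4 = 5. Eliminate 5 elsewhere: cell 2.
So cell 2 = 6.

6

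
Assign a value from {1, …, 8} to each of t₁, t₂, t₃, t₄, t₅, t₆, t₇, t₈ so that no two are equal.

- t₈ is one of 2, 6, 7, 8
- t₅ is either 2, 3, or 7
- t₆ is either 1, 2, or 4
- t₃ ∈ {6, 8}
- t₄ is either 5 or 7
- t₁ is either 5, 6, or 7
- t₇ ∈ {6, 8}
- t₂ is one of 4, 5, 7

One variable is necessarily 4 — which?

t₂

The 8 variables together cover exactly {1, 2, 3, 4, 5, 6, 7, 8} — 8 values for 8 variables — and 1 appears only in t₆'s list, so t₆ = 1.
Among the 7 still-open variables, 3 fits only t₅ (and all 7 values in {2, 3, 4, 5, 6, 7, 8} must be used), so t₅ = 3.
The 6 still-open variables draw from only 6 values {2, 4, 5, 6, 7, 8}, so each is used; only t₈ can be 2, hence t₈ = 2.
Among the 5 still-open variables, 4 fits only t₂ (and all 5 values in {4, 5, 6, 7, 8} must be used), so t₂ = 4.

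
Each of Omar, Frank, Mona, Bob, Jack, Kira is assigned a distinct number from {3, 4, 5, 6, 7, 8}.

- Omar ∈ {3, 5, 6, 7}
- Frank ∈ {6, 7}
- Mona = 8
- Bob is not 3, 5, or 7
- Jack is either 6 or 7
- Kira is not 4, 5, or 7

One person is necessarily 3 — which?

Kira

Mona's domain is down to {8}, so Mona = 8. Strike 8 from Bob, Kira.
The 5 still-open variables together cover exactly {3, 4, 5, 6, 7} — 5 values for 5 variables — and 4 appears only in Bob's list, so Bob = 4.
Among the 4 still-open variables, 5 fits only Omar (and all 4 values in {3, 5, 6, 7} must be used), so Omar = 5.
The 3 still-open variables draw from only 3 values {3, 6, 7}, so each is used; only Kira can be 3, hence Kira = 3.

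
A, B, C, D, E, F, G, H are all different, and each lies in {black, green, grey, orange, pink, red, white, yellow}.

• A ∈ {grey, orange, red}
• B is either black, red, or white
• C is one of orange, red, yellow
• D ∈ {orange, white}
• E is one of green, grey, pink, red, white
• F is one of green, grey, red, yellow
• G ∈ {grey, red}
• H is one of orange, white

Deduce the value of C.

The 8 variables draw from only 8 values {black, green, grey, orange, pink, red, white, yellow}, so each is used; only B can be black, hence B = black.
The 7 still-open variables together cover exactly {green, grey, orange, pink, red, white, yellow} — 7 values for 7 variables — and pink appears only in E's list, so E = pink.
Among the 6 still-open variables, green fits only F (and all 6 values in {green, grey, orange, red, white, yellow} must be used), so F = green.
The 5 still-open variables together cover exactly {grey, orange, red, white, yellow} — 5 values for 5 variables — and yellow appears only in C's list, so C = yellow.

yellow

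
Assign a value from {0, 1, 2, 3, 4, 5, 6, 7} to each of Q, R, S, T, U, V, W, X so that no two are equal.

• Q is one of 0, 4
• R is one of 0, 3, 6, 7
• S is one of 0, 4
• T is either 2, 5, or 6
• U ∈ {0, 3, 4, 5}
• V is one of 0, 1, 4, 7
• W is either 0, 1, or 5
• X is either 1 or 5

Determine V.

7

Among the 8 variables, 2 fits only T (and all 8 values in {0, 1, 2, 3, 4, 5, 6, 7} must be used), so T = 2.
The 7 still-open variables together cover exactly {0, 1, 3, 4, 5, 6, 7} — 7 values for 7 variables — and 6 appears only in R's list, so R = 6.
The 6 still-open variables draw from only 6 values {0, 1, 3, 4, 5, 7}, so each is used; only U can be 3, hence U = 3.
The 5 still-open variables draw from only 5 values {0, 1, 4, 5, 7}, so each is used; only V can be 7, hence V = 7.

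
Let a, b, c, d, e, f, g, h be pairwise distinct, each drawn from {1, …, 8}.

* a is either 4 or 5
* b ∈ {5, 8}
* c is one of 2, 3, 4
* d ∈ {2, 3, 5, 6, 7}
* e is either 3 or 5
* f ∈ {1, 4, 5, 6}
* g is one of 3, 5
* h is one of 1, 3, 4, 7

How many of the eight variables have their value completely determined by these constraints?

Among the 8 variables, 8 fits only b (and all 8 values in {1, 2, 3, 4, 5, 6, 7, 8} must be used), so b = 8.
e and g between them cover only {3, 5} — a naked pair. Remove those values from a, c, d, f, h.
That leaves a = 4. So c, f, h can't be 4.
That leaves c = 2. So d can't be 2.
Determined: a=4, b=8, c=2. The other variables each still have more than one consistent value. That makes 3.

3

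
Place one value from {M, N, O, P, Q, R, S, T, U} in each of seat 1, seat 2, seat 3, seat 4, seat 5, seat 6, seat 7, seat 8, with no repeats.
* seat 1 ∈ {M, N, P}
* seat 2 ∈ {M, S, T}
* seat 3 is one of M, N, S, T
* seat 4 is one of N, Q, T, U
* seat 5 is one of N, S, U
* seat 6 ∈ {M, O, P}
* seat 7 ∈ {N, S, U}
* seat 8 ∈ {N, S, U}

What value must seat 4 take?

Q

Among the 8 variables, O fits only seat 6 (and all 8 values in {M, N, O, P, Q, S, T, U} must be used), so seat 6 = O.
The 7 still-open variables draw from only 7 values {M, N, P, Q, S, T, U}, so each is used; only seat 1 can be P, hence seat 1 = P.
The 6 still-open variables together cover exactly {M, N, Q, S, T, U} — 6 values for 6 variables — and Q appears only in seat 4's list, so seat 4 = Q.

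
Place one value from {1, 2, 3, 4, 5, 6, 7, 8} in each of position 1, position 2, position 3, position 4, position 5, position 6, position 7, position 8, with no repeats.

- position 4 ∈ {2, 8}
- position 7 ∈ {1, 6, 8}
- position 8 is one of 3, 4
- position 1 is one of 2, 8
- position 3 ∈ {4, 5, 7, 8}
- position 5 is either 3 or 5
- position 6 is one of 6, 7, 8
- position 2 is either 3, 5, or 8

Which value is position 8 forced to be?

The 8 variables draw from only 8 values {1, 2, 3, 4, 5, 6, 7, 8}, so each is used; only position 7 can be 1, hence position 7 = 1.
The 7 still-open variables together cover exactly {2, 3, 4, 5, 6, 7, 8} — 7 values for 7 variables — and 6 appears only in position 6's list, so position 6 = 6.
Among the 6 still-open variables, 7 fits only position 3 (and all 6 values in {2, 3, 4, 5, 7, 8} must be used), so position 3 = 7.
The 5 still-open variables together cover exactly {2, 3, 4, 5, 8} — 5 values for 5 variables — and 4 appears only in position 8's list, so position 8 = 4.

4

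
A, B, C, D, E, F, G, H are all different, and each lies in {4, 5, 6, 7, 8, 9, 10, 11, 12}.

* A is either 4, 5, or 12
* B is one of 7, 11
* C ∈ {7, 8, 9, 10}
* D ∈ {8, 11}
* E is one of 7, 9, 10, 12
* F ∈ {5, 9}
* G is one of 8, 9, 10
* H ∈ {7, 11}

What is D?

8

The 8 variables draw from only 8 values {4, 5, 7, 8, 9, 10, 11, 12}, so each is used; only A can be 4, hence A = 4.
The 7 still-open variables draw from only 7 values {5, 7, 8, 9, 10, 11, 12}, so each is used; only F can be 5, hence F = 5.
The 6 still-open variables together cover exactly {7, 8, 9, 10, 11, 12} — 6 values for 6 variables — and 12 appears only in E's list, so E = 12.
B and H between them cover only {7, 11} — a naked pair. Remove those values from C, D.
So D = 8.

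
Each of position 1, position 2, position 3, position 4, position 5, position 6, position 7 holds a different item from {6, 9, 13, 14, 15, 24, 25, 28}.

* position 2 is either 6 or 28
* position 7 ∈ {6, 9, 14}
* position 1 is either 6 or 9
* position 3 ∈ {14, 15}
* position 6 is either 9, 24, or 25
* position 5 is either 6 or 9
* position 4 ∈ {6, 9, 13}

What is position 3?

15

position 1 and position 5 between them cover only {6, 9} — a naked pair. Remove those values from position 2, position 4, position 6, position 7.
That leaves position 2 = 28.
position 4 must be 13 (only option left).
position 7's domain is down to {14}, so position 7 = 14. Eliminate 14 elsewhere: position 3.
So position 3 = 15.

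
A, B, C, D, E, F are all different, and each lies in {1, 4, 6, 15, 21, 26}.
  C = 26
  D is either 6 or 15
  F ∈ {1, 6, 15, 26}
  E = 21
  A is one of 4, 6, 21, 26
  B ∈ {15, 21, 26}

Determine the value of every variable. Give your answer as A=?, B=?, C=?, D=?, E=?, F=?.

A=4, B=15, C=26, D=6, E=21, F=1

C has just one choice, so C = 26. So A, B, F can't be 26.
E has just one choice, so E = 21. Eliminate 21 elsewhere: A, B.
B's domain is down to {15}, so B = 15. So D, F can't be 15.
D's domain is down to {6}, so D = 6. Remove 6 from A, F.
F has just one choice, so F = 1.
A's domain is down to {4}, so A = 4.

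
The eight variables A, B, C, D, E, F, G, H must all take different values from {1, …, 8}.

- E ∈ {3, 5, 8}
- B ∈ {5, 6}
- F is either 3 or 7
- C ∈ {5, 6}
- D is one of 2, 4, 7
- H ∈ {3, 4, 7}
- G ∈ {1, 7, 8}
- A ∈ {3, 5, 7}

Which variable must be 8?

E

Among the 8 variables, 1 fits only G (and all 8 values in {1, 2, 3, 4, 5, 6, 7, 8} must be used), so G = 1.
The 7 still-open variables together cover exactly {2, 3, 4, 5, 6, 7, 8} — 7 values for 7 variables — and 2 appears only in D's list, so D = 2.
The 6 still-open variables draw from only 6 values {3, 4, 5, 6, 7, 8}, so each is used; only H can be 4, hence H = 4.
Among the 5 still-open variables, 8 fits only E (and all 5 values in {3, 5, 6, 7, 8} must be used), so E = 8.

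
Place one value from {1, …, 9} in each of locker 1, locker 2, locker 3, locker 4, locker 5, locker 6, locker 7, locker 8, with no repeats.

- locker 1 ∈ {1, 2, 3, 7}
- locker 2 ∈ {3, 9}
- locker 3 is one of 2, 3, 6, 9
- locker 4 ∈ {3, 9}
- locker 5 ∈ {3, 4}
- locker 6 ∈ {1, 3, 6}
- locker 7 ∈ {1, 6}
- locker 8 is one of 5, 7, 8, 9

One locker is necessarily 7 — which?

locker 1

The 2 variables locker 2 and locker 4 are confined to {3, 9}, which locks those values in; drop them from locker 1, locker 3, locker 5, locker 6, locker 8.
That leaves locker 5 = 4.
locker 6 and locker 7 between them cover only {1, 6} — a naked pair. Remove those values from locker 1, locker 3.
locker 3 has just one choice, so locker 3 = 2. Eliminate 2 elsewhere: locker 1.
So 7 goes to locker 1.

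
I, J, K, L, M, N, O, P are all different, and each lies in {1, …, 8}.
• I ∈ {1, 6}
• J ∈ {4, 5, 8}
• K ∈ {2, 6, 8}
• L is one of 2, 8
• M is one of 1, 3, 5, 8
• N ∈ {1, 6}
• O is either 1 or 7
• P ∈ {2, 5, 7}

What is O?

7

Among the 8 variables, 3 fits only M (and all 8 values in {1, 2, 3, 4, 5, 6, 7, 8} must be used), so M = 3.
The 7 still-open variables draw from only 7 values {1, 2, 4, 5, 6, 7, 8}, so each is used; only J can be 4, hence J = 4.
The 6 still-open variables together cover exactly {1, 2, 5, 6, 7, 8} — 6 values for 6 variables — and 5 appears only in P's list, so P = 5.
Among the 5 still-open variables, 7 fits only O (and all 5 values in {1, 2, 6, 7, 8} must be used), so O = 7.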